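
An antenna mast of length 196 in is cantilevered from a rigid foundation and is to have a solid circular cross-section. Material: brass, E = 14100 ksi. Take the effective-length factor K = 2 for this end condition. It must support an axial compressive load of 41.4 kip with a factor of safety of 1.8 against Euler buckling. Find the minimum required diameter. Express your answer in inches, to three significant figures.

d ≈ 6.40 in

Required P_cr = n·P = 1.8 × 41.4 = 74.52 kip
L_e = K·L = 2 × 196 = 392.0 in
Required I = P_cr·L_e²/(π²E) = 7.452×10^4 × 392.0² / (π² × 1.41×10^7) = 82.29 in⁴
Solid circle: I = πd⁴/64  ⇒  d = (64I/π)^(1/4) = (64×82.29/π)^(1/4) = 6.40 in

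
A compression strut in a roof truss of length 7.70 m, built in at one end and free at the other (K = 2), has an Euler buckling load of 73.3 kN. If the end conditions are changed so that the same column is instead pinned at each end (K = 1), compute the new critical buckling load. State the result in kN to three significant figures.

P_cr ≈ 293 kN

P_cr ∝ 1/K², so P_cr,new = P_cr,old × (K_old/K_new)² = 73.3 × (2/1)²
= 73.3 × 4.000 = 293 kN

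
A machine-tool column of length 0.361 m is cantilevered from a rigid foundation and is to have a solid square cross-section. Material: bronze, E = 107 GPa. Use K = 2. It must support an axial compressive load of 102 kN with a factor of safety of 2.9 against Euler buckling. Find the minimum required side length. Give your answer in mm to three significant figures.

a ≈ 36.4 mm

Required P_cr = n·P = 2.9 × 102 = 295.8 kN
L_e = K·L = 2 × 0.361 = 0.7220 m
Required I = P_cr·L_e²/(π²E) = 2.958×10^5 × 0.7220² / (π² × 1.07×10^11) = 1.460×10^-7 m⁴
I_req = 1.460×10^5 mm⁴
Solid square: I = a⁴/12  ⇒  a = (12I)^(1/4) = (12×1.460×10^5)^(1/4) = 36.4 mm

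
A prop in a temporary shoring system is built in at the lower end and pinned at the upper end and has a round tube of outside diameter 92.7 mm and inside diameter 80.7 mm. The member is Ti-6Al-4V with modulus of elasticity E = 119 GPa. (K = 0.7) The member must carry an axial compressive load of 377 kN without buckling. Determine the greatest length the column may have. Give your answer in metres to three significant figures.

d_o = 92.7 mm, d_i = 80.7 mm
I = π(d_o⁴ − d_i⁴)/64 = π(92.7⁴ − 80.70⁴)/64 = 1.543×10^6 mm⁴
I = 1.543×10^-6 m⁴
At the buckling limit P_cr = P = 3.770×10^5 N
From P_cr = π²EI/(K·L)²:  L = (1/K)·√(π²EI/P_cr) = (1/0.7)·√(π²×1.19×10^11×1.543×10^-6/3.770×10^5)
L = 3.13 m

L_max ≈ 3.13 m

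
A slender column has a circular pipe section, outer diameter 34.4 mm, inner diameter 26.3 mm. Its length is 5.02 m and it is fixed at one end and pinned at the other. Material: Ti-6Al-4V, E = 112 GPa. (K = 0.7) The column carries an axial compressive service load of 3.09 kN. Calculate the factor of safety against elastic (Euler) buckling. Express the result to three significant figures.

d_o = 34.4 mm, d_i = 26.3 mm
I = π(d_o⁴ − d_i⁴)/64 = π(34.4⁴ − 26.30⁴)/64 = 4.525×10^4 mm⁴
I = 4.525×10^4 mm⁴ = 4.525×10^-8 m⁴
Effective length L_e = K·L = 0.7 × 5.02 = 3.514 m
P_cr = π²EI / L_e² = π² × 112×10⁹ × 4.525×10^-8 / 3.514² = 4.051×10^3 N
Factor of safety n = P_cr / P = 4.0511 / 3.09 = 1.31

n ≈ 1.31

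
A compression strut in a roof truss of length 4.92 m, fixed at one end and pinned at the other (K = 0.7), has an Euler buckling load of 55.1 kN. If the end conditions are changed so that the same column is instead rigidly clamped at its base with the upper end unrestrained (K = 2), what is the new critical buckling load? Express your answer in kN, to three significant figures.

P_cr ≈ 6.75 kN

P_cr ∝ 1/K², so P_cr,new = P_cr,old × (K_old/K_new)² = 55.1 × (0.7/2)²
= 55.1 × 0.1225 = 6.75 kN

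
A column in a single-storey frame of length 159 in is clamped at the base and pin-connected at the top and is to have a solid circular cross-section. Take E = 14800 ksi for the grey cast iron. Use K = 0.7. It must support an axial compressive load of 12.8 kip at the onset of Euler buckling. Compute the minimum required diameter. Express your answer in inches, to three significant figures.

L_e = K·L = 0.7 × 159 = 111.3 in
Required I = P_cr·L_e²/(π²E) = 1.280×10^4 × 111.3² / (π² × 1.48×10^7) = 1.086 in⁴
Solid circle: I = πd⁴/64  ⇒  d = (64I/π)^(1/4) = (64×1.086/π)^(1/4) = 2.17 in

d ≈ 2.17 in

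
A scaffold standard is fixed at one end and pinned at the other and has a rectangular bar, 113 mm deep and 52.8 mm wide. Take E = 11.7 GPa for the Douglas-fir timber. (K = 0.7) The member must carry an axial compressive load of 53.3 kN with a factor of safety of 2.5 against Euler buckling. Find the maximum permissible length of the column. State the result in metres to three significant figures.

Buckling occurs about the weak axis: I_min = h·b³/12 with b = 52.8 mm (the shorter side).
I_min = 113×52.8³/12 = 1.386×10^6 mm⁴
I = 1.386×10^-6 m⁴
Required critical load P_cr = n·P = 2.5 × 53.3 = 133.2 kN = 1.332×10^5 N
From P_cr = π²EI/(K·L)²:  L = (1/K)·√(π²EI/P_cr) = (1/0.7)·√(π²×1.17×10^10×1.386×10^-6/1.332×10^5)
L = 1.57 m

L_max ≈ 1.57 m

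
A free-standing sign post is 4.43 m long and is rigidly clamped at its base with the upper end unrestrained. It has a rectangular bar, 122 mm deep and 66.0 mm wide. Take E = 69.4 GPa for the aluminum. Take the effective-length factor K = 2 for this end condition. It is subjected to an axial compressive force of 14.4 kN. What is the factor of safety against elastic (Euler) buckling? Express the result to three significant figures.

n ≈ 1.77

Buckling occurs about the weak axis: I_min = h·b³/12 with b = 66.0 mm (the shorter side).
I_min = 122×66.0³/12 = 2.923×10^6 mm⁴
I = 2.923×10^6 mm⁴ = 2.923×10^-6 m⁴
Effective length L_e = K·L = 2 × 4.43 = 8.860 m
P_cr = π²EI / L_e² = π² × 69.4×10⁹ × 2.923×10^-6 / 8.860² = 2.550×10^4 N
Factor of safety n = P_cr / P = 25.504 / 14.4 = 1.77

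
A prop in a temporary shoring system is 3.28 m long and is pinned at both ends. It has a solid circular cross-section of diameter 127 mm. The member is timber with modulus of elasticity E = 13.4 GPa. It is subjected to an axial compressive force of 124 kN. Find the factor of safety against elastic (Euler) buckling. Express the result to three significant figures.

I = πd⁴/64 = π×127⁴/64 = 1.277×10^7 mm⁴
I = 1.277×10^7 mm⁴ = 1.277×10^-5 m⁴
Effective length L_e = K·L = 1 × 3.28 = 3.280 m
P_cr = π²EI / L_e² = π² × 13.4×10⁹ × 1.277×10^-5 / 3.280² = 1.570×10^5 N
Factor of safety n = P_cr / P = 156.98 / 124 = 1.27

n ≈ 1.27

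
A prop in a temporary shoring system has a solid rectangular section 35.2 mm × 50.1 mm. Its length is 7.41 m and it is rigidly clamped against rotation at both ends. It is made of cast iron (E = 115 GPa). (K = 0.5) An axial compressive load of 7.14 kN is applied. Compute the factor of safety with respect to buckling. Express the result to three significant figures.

n ≈ 2.11

Buckling occurs about the weak axis: I_min = h·b³/12 with b = 35.2 mm (the shorter side).
I_min = 50.1×35.2³/12 = 1.821×10^5 mm⁴
I = 1.821×10^5 mm⁴ = 1.821×10^-7 m⁴
Effective length L_e = K·L = 0.5 × 7.41 = 3.705 m
P_cr = π²EI / L_e² = π² × 115×10⁹ × 1.821×10^-7 / 3.705² = 1.506×10^4 N
Factor of safety n = P_cr / P = 15.056 / 7.14 = 2.11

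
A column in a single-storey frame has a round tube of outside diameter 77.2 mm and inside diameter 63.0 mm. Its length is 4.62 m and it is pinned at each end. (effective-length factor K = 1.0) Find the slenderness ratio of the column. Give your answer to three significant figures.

d_o = 77.2 mm, d_i = 63.0 mm
I = π(d_o⁴ − d_i⁴)/64 = π(77.2⁴ − 63.00⁴)/64 = 9.703×10^5 mm⁴
A = 1.564×10^3 mm²;  r_min = √(I/A) = √(9.703×10^5/1.564×10^3) = 24.91 mm
L_e = K·L = 1 × 4.62 m = 4.620 m = 4620.0 mm
λ = L_e / r_min = 4620.0 / 24.91 = 185

λ ≈ 185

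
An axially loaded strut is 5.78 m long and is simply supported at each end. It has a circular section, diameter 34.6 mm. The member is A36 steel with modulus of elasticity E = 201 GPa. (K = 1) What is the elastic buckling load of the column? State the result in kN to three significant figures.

P_cr ≈ 4.18 kN

I = πd⁴/64 = π×34.6⁴/64 = 7.035×10^4 mm⁴
I = 7.035×10^4 mm⁴ = 7.035×10^-8 m⁴
Effective length L_e = K·L = 1 × 5.78 = 5.780 m
P_cr = π²EI / L_e² = π² × 201×10⁹ × 7.035×10^-8 / 5.780² = 4.177×10^3 N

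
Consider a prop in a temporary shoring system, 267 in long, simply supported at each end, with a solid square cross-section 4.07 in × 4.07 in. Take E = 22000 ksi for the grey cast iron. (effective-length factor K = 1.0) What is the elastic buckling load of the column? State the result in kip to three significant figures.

I = a⁴/12 = 4.07⁴/12 = 22.87 in⁴
Effective length L_e = K·L = 1 × 267 = 267.0 in
P_cr = π²EI / L_e² = π² × 22000×10³ × 22.87 / 267.0² = 6.965×10^4 lb

P_cr ≈ 69.6 kip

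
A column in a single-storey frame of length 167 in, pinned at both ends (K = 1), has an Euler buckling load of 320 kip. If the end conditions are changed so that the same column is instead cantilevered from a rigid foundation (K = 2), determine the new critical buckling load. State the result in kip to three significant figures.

P_cr ≈ 80.0 kip

P_cr ∝ 1/K², so P_cr,new = P_cr,old × (K_old/K_new)² = 320 × (1/2)²
= 320 × 0.2500 = 80.0 kip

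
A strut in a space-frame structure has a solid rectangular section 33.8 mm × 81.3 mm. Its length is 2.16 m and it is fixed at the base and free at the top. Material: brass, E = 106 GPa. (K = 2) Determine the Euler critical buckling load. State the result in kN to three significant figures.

P_cr ≈ 14.7 kN

Buckling occurs about the weak axis: I_min = h·b³/12 with b = 33.8 mm (the shorter side).
I_min = 81.3×33.8³/12 = 2.616×10^5 mm⁴
I = 2.616×10^5 mm⁴ = 2.616×10^-7 m⁴
Effective length L_e = K·L = 2 × 2.16 = 4.320 m
P_cr = π²EI / L_e² = π² × 106×10⁹ × 2.616×10^-7 / 4.320² = 1.467×10^4 N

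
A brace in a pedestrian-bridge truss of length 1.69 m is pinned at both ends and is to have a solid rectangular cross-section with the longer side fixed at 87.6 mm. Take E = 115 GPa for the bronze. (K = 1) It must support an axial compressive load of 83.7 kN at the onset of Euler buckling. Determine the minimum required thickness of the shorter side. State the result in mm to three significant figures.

L_e = K·L = 1 × 1.69 = 1.690 m
Required I = P_cr·L_e²/(π²E) = 8.370×10^4 × 1.690² / (π² × 1.15×10^11) = 2.106×10^-7 m⁴
I_req = 2.106×10^5 mm⁴
Rectangle, weak axis: I_min = h·b³/12 with h = 87.6 mm fixed  ⇒  b = (12I/h)^(1/3) = 30.7 mm

b ≈ 30.7 mm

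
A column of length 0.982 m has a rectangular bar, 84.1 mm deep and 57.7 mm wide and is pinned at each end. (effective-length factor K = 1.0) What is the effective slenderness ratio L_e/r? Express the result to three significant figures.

λ ≈ 59.0

Buckling occurs about the weak axis: I_min = h·b³/12 with b = 57.7 mm (the shorter side).
I_min = 84.1×57.7³/12 = 1.346×10^6 mm⁴
A = 4.853×10^3 mm²;  r_min = √(I/A) = √(1.346×10^6/4.853×10^3) = 16.66 mm
L_e = K·L = 1 × 0.982 m = 0.9820 m = 982.00 mm
λ = L_e / r_min = 982.00 / 16.66 = 59.0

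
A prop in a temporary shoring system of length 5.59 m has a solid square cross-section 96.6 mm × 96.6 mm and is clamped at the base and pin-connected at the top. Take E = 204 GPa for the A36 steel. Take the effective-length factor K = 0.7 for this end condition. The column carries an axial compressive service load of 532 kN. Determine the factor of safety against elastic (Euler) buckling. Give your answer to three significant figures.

I = a⁴/12 = 96.6⁴/12 = 7.257×10^6 mm⁴
I = 7.257×10^6 mm⁴ = 7.257×10^-6 m⁴
Effective length L_e = K·L = 0.7 × 5.59 = 3.913 m
P_cr = π²EI / L_e² = π² × 204×10⁹ × 7.257×10^-6 / 3.913² = 9.542×10^5 N
Factor of safety n = P_cr / P = 954.20 / 532 = 1.79

n ≈ 1.79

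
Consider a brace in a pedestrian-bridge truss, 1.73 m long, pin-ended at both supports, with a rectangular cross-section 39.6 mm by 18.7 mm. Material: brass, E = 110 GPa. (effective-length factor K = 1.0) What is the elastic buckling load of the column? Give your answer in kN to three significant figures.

Buckling occurs about the weak axis: I_min = h·b³/12 with b = 18.7 mm (the shorter side).
I_min = 39.6×18.7³/12 = 2.158×10^4 mm⁴
I = 2.158×10^4 mm⁴ = 2.158×10^-8 m⁴
Effective length L_e = K·L = 1 × 1.73 = 1.730 m
P_cr = π²EI / L_e² = π² × 110×10⁹ × 2.158×10^-8 / 1.730² = 7.828×10^3 N

P_cr ≈ 7.83 kN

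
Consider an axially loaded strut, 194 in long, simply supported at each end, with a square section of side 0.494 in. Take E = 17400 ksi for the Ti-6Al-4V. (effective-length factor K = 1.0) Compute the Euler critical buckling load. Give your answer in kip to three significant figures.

P_cr ≈ 0.0226 kip

I = a⁴/12 = 0.494⁴/12 = 4.963×10^-3 in⁴
Effective length L_e = K·L = 1 × 194 = 194.0 in
P_cr = π²EI / L_e² = π² × 17400×10³ × 4.963×10^-3 / 194.0² = 22.64 lb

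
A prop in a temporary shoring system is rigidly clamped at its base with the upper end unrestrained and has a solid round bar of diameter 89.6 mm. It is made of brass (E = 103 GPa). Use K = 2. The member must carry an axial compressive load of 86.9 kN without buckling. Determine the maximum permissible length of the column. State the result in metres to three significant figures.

I = πd⁴/64 = π×89.6⁴/64 = 3.164×10^6 mm⁴
I = 3.164×10^-6 m⁴
At the buckling limit P_cr = P = 8.690×10^4 N
From P_cr = π²EI/(K·L)²:  L = (1/K)·√(π²EI/P_cr) = (1/2)·√(π²×1.03×10^11×3.164×10^-6/8.690×10^4)
L = 3.04 m

L_max ≈ 3.04 m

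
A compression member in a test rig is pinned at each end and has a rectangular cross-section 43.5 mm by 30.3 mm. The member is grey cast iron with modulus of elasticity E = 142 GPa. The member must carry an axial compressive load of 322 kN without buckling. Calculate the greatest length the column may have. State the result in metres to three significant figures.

L_max ≈ 0.662 m

Buckling occurs about the weak axis: I_min = h·b³/12 with b = 30.3 mm (the shorter side).
I_min = 43.5×30.3³/12 = 1.008×10^5 mm⁴
I = 1.008×10^-7 m⁴
At the buckling limit P_cr = P = 3.220×10^5 N
From P_cr = π²EI/(K·L)²:  L = (1/K)·√(π²EI/P_cr) = (1/1)·√(π²×1.42×10^11×1.008×10^-7/3.220×10^5)
L = 0.662 m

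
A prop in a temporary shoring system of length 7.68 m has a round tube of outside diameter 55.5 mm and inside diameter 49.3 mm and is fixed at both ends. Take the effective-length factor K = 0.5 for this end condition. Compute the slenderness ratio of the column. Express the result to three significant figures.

d_o = 55.5 mm, d_i = 49.3 mm
I = π(d_o⁴ − d_i⁴)/64 = π(55.5⁴ − 49.30⁴)/64 = 1.758×10^5 mm⁴
A = 510.3 mm²;  r_min = √(I/A) = √(1.758×10^5/510.3) = 18.56 mm
L_e = K·L = 0.5 × 7.68 m = 3.840 m = 3840.0 mm
λ = L_e / r_min = 3840.0 / 18.56 = 207

λ ≈ 207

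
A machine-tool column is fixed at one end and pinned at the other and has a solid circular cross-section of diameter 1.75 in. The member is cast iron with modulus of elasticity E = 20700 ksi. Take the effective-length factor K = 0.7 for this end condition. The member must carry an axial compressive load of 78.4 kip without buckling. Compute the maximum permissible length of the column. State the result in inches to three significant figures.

I = πd⁴/64 = π×1.75⁴/64 = 0.4604 in⁴
At the buckling limit P_cr = P = 7.840×10^4 lb
From P_cr = π²EI/(K·L)²:  L = (1/K)·√(π²EI/P_cr) = (1/0.7)·√(π²×2.07×10^7×0.4604/7.840×10^4)
L = 49.5 in

L_max ≈ 49.5 in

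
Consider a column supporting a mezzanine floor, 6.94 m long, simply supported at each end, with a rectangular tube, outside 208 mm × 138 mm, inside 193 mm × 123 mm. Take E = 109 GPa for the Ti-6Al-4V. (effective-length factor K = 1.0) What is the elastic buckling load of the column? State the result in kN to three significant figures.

Weak-axis I_min = (h_o·b_o³ − h_i·b_i³)/12 with b_o = 138, b_i = 123.0 mm (shorter outer/inner sides).
I_min = (208×138³ − 193.0×123.0³)/12 = 1.562×10^7 mm⁴
I = 1.562×10^7 mm⁴ = 1.562×10^-5 m⁴
Effective length L_e = K·L = 1 × 6.94 = 6.940 m
P_cr = π²EI / L_e² = π² × 109×10⁹ × 1.562×10^-5 / 6.940² = 3.490×10^5 N

P_cr ≈ 349 kN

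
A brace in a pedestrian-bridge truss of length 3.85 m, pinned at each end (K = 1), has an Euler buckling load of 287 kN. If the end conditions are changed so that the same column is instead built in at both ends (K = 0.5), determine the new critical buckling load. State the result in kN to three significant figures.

P_cr ∝ 1/K², so P_cr,new = P_cr,old × (K_old/K_new)² = 287 × (1/0.5)²
= 287 × 4.000 = 1150 kN

P_cr ≈ 1150 kN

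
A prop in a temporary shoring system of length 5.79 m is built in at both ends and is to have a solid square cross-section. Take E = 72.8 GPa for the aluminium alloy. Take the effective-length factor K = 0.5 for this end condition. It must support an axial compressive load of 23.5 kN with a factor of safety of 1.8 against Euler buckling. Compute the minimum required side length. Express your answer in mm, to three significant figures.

a ≈ 49.3 mm

Required P_cr = n·P = 1.8 × 23.5 = 42.30 kN
L_e = K·L = 0.5 × 5.79 = 2.895 m
Required I = P_cr·L_e²/(π²E) = 4.230×10^4 × 2.895² / (π² × 7.28×10^10) = 4.934×10^-7 m⁴
I_req = 4.934×10^5 mm⁴
Solid square: I = a⁴/12  ⇒  a = (12I)^(1/4) = (12×4.934×10^5)^(1/4) = 49.3 mm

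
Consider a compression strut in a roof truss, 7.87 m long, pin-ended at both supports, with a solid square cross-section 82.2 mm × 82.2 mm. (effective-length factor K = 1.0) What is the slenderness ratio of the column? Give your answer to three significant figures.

I = a⁴/12 = 82.2⁴/12 = 3.805×10^6 mm⁴
A = 6.757×10^3 mm²;  r_min = √(I/A) = √(3.805×10^6/6.757×10^3) = 23.73 mm
L_e = K·L = 1 × 7.87 m = 7.870 m = 7870.0 mm
λ = L_e / r_min = 7870.0 / 23.73 = 332

λ ≈ 332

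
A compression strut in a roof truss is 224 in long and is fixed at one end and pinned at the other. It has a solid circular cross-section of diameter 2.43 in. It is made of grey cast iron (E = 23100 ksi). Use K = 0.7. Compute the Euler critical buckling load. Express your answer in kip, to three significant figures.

P_cr ≈ 15.9 kip

I = πd⁴/64 = π×2.43⁴/64 = 1.712 in⁴
Effective length L_e = K·L = 0.7 × 224 = 156.8 in
P_cr = π²EI / L_e² = π² × 23100×10³ × 1.712 / 156.8² = 1.587×10^4 lb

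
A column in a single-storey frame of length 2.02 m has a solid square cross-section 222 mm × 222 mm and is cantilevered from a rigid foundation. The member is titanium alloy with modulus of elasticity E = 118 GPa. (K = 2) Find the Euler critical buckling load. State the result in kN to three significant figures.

P_cr ≈ 14400 kN

I = a⁴/12 = 222⁴/12 = 2.024×10^8 mm⁴
I = 2.024×10^8 mm⁴ = 2.024×10^-4 m⁴
Effective length L_e = K·L = 2 × 2.02 = 4.040 m
P_cr = π²EI / L_e² = π² × 118×10⁹ × 2.024×10^-4 / 4.040² = 1.444×10^7 N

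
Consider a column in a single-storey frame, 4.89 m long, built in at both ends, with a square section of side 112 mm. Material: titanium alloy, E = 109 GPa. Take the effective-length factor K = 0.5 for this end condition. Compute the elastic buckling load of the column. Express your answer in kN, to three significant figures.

I = a⁴/12 = 112⁴/12 = 1.311×10^7 mm⁴
I = 1.311×10^7 mm⁴ = 1.311×10^-5 m⁴
Effective length L_e = K·L = 0.5 × 4.89 = 2.445 m
P_cr = π²EI / L_e² = π² × 109×10⁹ × 1.311×10^-5 / 2.445² = 2.360×10^6 N

P_cr ≈ 2360 kN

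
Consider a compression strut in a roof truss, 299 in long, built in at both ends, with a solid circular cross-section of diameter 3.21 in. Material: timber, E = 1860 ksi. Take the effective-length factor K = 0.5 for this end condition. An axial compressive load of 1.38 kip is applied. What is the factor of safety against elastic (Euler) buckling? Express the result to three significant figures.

n ≈ 3.10

I = πd⁴/64 = π×3.21⁴/64 = 5.212 in⁴
Effective length L_e = K·L = 0.5 × 299 = 149.5 in
P_cr = π²EI / L_e² = π² × 1860×10³ × 5.212 / 149.5² = 4.281×10^3 lb
Factor of safety n = P_cr / P = 4.2808 / 1.38 = 3.10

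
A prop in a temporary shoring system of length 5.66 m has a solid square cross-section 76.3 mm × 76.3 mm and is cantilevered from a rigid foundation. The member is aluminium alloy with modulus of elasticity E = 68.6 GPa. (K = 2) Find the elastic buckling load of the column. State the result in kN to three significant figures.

P_cr ≈ 14.9 kN

I = a⁴/12 = 76.3⁴/12 = 2.824×10^6 mm⁴
I = 2.824×10^6 mm⁴ = 2.824×10^-6 m⁴
Effective length L_e = K·L = 2 × 5.66 = 11.32 m
P_cr = π²EI / L_e² = π² × 68.6×10⁹ × 2.824×10^-6 / 11.32² = 1.492×10^4 N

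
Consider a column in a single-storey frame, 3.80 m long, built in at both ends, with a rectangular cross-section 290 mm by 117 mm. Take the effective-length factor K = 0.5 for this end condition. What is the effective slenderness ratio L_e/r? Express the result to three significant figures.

λ ≈ 56.3

For a rectangle r_min = b/√12 = 117/√12 = 33.77 mm
L_e = K·L = 0.5 × 3.80 m = 1.900 m = 1900.0 mm
λ = L_e / r_min = 1900.0 / 33.77 = 56.3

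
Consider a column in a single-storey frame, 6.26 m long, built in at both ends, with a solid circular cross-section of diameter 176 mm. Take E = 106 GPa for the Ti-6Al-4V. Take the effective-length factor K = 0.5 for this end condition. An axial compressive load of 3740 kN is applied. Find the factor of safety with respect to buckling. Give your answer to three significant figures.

n ≈ 1.34

I = πd⁴/64 = π×176⁴/64 = 4.710×10^7 mm⁴
I = 4.710×10^7 mm⁴ = 4.710×10^-5 m⁴
Effective length L_e = K·L = 0.5 × 6.26 = 3.130 m
P_cr = π²EI / L_e² = π² × 106×10⁹ × 4.710×10^-5 / 3.130² = 5.030×10^6 N
Factor of safety n = P_cr / P = 5029.6 / 3740 = 1.34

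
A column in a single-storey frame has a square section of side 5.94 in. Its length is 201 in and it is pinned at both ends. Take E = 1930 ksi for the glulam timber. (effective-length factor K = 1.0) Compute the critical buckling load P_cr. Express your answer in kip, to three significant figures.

P_cr ≈ 48.9 kip

I = a⁴/12 = 5.94⁴/12 = 103.7 in⁴
Effective length L_e = K·L = 1 × 201 = 201.0 in
P_cr = π²EI / L_e² = π² × 1930×10³ × 103.7 / 201.0² = 4.891×10^4 lb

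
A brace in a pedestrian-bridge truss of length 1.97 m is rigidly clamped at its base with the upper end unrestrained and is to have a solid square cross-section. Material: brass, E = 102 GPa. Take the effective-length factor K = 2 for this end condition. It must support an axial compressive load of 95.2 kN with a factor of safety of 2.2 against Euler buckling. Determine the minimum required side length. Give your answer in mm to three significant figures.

a ≈ 78.9 mm

Required P_cr = n·P = 2.2 × 95.2 = 209.4 kN
L_e = K·L = 2 × 1.97 = 3.940 m
Required I = P_cr·L_e²/(π²E) = 2.094×10^5 × 3.940² / (π² × 1.02×10^11) = 3.230×10^-6 m⁴
I_req = 3.230×10^6 mm⁴
Solid square: I = a⁴/12  ⇒  a = (12I)^(1/4) = (12×3.230×10^6)^(1/4) = 78.9 mm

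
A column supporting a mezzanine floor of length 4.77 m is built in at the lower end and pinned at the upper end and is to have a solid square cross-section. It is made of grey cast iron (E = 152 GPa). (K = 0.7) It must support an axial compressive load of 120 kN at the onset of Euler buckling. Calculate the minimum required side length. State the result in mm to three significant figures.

a ≈ 57.2 mm

L_e = K·L = 0.7 × 4.77 = 3.339 m
Required I = P_cr·L_e²/(π²E) = 1.200×10^5 × 3.339² / (π² × 1.52×10^11) = 8.918×10^-7 m⁴
I_req = 8.918×10^5 mm⁴
Solid square: I = a⁴/12  ⇒  a = (12I)^(1/4) = (12×8.918×10^5)^(1/4) = 57.2 mm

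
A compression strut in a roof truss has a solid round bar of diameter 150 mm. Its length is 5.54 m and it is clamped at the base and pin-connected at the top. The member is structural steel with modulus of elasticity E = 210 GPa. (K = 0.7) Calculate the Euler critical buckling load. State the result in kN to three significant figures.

P_cr ≈ 3420 kN

I = πd⁴/64 = π×150⁴/64 = 2.485×10^7 mm⁴
I = 2.485×10^7 mm⁴ = 2.485×10^-5 m⁴
Effective length L_e = K·L = 0.7 × 5.54 = 3.878 m
P_cr = π²EI / L_e² = π² × 210×10⁹ × 2.485×10^-5 / 3.878² = 3.425×10^6 N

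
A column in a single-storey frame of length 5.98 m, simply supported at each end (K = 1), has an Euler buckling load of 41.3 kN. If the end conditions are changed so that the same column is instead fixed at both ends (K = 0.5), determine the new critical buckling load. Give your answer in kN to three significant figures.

P_cr ≈ 165 kN

P_cr ∝ 1/K², so P_cr,new = P_cr,old × (K_old/K_new)² = 41.3 × (1/0.5)²
= 41.3 × 4.000 = 165 kN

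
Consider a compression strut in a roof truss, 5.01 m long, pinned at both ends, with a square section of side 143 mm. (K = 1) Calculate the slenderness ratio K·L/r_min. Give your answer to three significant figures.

For a square r = a/√12 = 143/√12 = 41.28 mm
L_e = K·L = 1 × 5.01 m = 5.010 m = 5010.0 mm
λ = L_e / r_min = 5010.0 / 41.28 = 121

λ ≈ 121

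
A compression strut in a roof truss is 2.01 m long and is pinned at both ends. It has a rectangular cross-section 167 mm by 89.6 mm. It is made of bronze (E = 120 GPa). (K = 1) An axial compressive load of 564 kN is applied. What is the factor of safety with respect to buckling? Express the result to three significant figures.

n ≈ 5.20

Buckling occurs about the weak axis: I_min = h·b³/12 with b = 89.6 mm (the shorter side).
I_min = 167×89.6³/12 = 1.001×10^7 mm⁴
I = 1.001×10^7 mm⁴ = 1.001×10^-5 m⁴
Effective length L_e = K·L = 1 × 2.01 = 2.010 m
P_cr = π²EI / L_e² = π² × 120×10⁹ × 1.001×10^-5 / 2.010² = 2.935×10^6 N
Factor of safety n = P_cr / P = 2934.6 / 564 = 5.20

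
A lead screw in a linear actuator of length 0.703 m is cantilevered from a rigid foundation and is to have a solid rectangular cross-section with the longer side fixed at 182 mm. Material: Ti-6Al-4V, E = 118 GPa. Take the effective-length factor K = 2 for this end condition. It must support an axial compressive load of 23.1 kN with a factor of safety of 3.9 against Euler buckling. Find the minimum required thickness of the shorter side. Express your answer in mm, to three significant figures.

Required P_cr = n·P = 3.9 × 23.1 = 90.09 kN
L_e = K·L = 2 × 0.703 = 1.406 m
Required I = P_cr·L_e²/(π²E) = 9.009×10^4 × 1.406² / (π² × 1.18×10^11) = 1.529×10^-7 m⁴
I_req = 1.529×10^5 mm⁴
Rectangle, weak axis: I_min = h·b³/12 with h = 182 mm fixed  ⇒  b = (12I/h)^(1/3) = 21.6 mm

b ≈ 21.6 mm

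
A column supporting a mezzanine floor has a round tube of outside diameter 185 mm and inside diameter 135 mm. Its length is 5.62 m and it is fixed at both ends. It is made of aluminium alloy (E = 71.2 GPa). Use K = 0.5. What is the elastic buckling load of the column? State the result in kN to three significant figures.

P_cr ≈ 3670 kN

d_o = 185 mm, d_i = 135 mm
I = π(d_o⁴ − d_i⁴)/64 = π(185⁴ − 135.0⁴)/64 = 4.119×10^7 mm⁴
I = 4.119×10^7 mm⁴ = 4.119×10^-5 m⁴
Effective length L_e = K·L = 0.5 × 5.62 = 2.810 m
P_cr = π²EI / L_e² = π² × 71.2×10⁹ × 4.119×10^-5 / 2.810² = 3.666×10^6 N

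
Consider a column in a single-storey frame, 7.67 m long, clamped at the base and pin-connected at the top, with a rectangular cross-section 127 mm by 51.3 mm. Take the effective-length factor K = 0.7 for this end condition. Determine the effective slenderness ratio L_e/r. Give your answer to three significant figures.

For a rectangle r_min = b/√12 = 51.3/√12 = 14.81 mm
L_e = K·L = 0.7 × 7.67 m = 5.369 m = 5369.0 mm
λ = L_e / r_min = 5369.0 / 14.81 = 363

λ ≈ 363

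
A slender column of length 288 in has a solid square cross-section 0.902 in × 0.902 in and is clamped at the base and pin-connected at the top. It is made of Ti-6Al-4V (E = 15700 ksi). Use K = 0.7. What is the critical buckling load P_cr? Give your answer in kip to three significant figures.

I = a⁴/12 = 0.902⁴/12 = 5.516×10^-2 in⁴
Effective length L_e = K·L = 0.7 × 288 = 201.6 in
P_cr = π²EI / L_e² = π² × 15700×10³ × 5.516×10^-2 / 201.6² = 210.3 lb

P_cr ≈ 0.210 kip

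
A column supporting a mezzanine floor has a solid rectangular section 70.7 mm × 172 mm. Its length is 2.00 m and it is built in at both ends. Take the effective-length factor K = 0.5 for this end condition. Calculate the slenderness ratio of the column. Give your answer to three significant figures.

For a rectangle r_min = b/√12 = 70.7/√12 = 20.41 mm
L_e = K·L = 0.5 × 2.00 m = 1.000 m = 1000.0 mm
λ = L_e / r_min = 1000.0 / 20.41 = 49.0

λ ≈ 49.0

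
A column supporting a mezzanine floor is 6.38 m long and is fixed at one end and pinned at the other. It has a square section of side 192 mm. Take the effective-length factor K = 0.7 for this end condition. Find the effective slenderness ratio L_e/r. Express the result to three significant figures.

I = a⁴/12 = 192⁴/12 = 1.132×10^8 mm⁴
A = 3.686×10^4 mm²;  r_min = √(I/A) = √(1.132×10^8/3.686×10^4) = 55.43 mm
L_e = K·L = 0.7 × 6.38 m = 4.466 m = 4466.0 mm
λ = L_e / r_min = 4466.0 / 55.43 = 80.6

λ ≈ 80.6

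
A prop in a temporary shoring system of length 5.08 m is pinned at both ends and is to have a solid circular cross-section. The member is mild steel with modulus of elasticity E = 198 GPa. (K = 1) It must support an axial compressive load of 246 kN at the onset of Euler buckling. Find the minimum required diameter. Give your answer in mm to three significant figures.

d ≈ 90.2 mm

L_e = K·L = 1 × 5.08 = 5.080 m
Required I = P_cr·L_e²/(π²E) = 2.460×10^5 × 5.080² / (π² × 1.98×10^11) = 3.249×10^-6 m⁴
I_req = 3.249×10^6 mm⁴
Solid circle: I = πd⁴/64  ⇒  d = (64I/π)^(1/4) = (64×3.249×10^6/π)^(1/4) = 90.2 mm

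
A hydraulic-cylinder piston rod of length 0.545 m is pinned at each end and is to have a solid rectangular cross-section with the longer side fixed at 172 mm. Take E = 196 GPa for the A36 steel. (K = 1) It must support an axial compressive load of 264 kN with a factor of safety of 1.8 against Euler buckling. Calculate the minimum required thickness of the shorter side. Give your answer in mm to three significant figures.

b ≈ 17.2 mm

Required P_cr = n·P = 1.8 × 264 = 475.2 kN
L_e = K·L = 1 × 0.545 = 0.5450 m
Required I = P_cr·L_e²/(π²E) = 4.752×10^5 × 0.5450² / (π² × 1.96×10^11) = 7.296×10^-8 m⁴
I_req = 7.296×10^4 mm⁴
Rectangle, weak axis: I_min = h·b³/12 with h = 172 mm fixed  ⇒  b = (12I/h)^(1/3) = 17.2 mm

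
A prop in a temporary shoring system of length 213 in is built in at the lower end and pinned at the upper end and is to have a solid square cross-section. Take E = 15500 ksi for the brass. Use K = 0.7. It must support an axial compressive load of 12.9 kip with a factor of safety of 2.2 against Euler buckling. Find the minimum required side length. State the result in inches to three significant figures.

a ≈ 2.65 in

Required P_cr = n·P = 2.2 × 12.9 = 28.38 kip
L_e = K·L = 0.7 × 213 = 149.1 in
Required I = P_cr·L_e²/(π²E) = 2.838×10^4 × 149.1² / (π² × 1.55×10^7) = 4.124 in⁴
Solid square: I = a⁴/12  ⇒  a = (12I)^(1/4) = (12×4.124)^(1/4) = 2.65 in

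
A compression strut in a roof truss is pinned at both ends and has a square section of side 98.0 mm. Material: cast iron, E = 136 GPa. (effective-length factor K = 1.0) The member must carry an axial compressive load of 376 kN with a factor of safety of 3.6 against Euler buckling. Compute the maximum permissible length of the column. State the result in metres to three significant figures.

I = a⁴/12 = 98.0⁴/12 = 7.686×10^6 mm⁴
I = 7.686×10^-6 m⁴
Required critical load P_cr = n·P = 3.6 × 376 = 1354 kN = 1.354×10^6 N
From P_cr = π²EI/(K·L)²:  L = (1/K)·√(π²EI/P_cr) = (1/1)·√(π²×1.36×10^11×7.686×10^-6/1.354×10^6)
L = 2.76 m

L_max ≈ 2.76 m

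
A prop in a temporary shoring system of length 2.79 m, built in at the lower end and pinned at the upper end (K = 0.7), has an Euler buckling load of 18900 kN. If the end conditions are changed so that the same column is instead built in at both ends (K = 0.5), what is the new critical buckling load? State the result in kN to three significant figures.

P_cr ∝ 1/K², so P_cr,new = P_cr,old × (K_old/K_new)² = 18900 × (0.7/0.5)²
= 18900 × 1.960 = 37000 kN

P_cr ≈ 37000 kN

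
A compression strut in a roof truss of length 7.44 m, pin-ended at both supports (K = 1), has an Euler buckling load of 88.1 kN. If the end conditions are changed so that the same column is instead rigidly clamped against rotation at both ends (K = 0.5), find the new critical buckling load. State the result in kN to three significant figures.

P_cr ≈ 352 kN

P_cr ∝ 1/K², so P_cr,new = P_cr,old × (K_old/K_new)² = 88.1 × (1/0.5)²
= 88.1 × 4.000 = 352 kN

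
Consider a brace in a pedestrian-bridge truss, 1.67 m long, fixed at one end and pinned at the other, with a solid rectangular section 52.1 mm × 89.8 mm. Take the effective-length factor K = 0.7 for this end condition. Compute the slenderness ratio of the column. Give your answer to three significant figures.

For a rectangle r_min = b/√12 = 52.1/√12 = 15.04 mm
L_e = K·L = 0.7 × 1.67 m = 1.169 m = 1169.0 mm
λ = L_e / r_min = 1169.0 / 15.04 = 77.7

λ ≈ 77.7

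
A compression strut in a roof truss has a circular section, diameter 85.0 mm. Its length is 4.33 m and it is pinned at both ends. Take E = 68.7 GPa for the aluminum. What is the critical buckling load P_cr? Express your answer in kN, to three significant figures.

P_cr ≈ 92.7 kN

I = πd⁴/64 = π×85.0⁴/64 = 2.562×10^6 mm⁴
I = 2.562×10^6 mm⁴ = 2.562×10^-6 m⁴
Effective length L_e = K·L = 1 × 4.33 = 4.330 m
P_cr = π²EI / L_e² = π² × 68.7×10⁹ × 2.562×10^-6 / 4.330² = 9.267×10^4 N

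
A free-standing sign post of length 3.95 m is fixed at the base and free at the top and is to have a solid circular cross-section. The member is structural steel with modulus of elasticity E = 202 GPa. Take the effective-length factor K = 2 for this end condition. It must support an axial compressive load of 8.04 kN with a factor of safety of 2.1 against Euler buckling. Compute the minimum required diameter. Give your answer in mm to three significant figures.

Required P_cr = n·P = 2.1 × 8.04 = 16.88 kN
L_e = K·L = 2 × 3.95 = 7.900 m
Required I = P_cr·L_e²/(π²E) = 1.688×10^4 × 7.900² / (π² × 2.02×10^11) = 5.285×10^-7 m⁴
I_req = 5.285×10^5 mm⁴
Solid circle: I = πd⁴/64  ⇒  d = (64I/π)^(1/4) = (64×5.285×10^5/π)^(1/4) = 57.3 mm

d ≈ 57.3 mm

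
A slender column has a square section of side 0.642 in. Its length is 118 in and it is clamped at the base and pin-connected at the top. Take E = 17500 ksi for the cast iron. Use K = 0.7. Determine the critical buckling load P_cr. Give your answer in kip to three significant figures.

I = a⁴/12 = 0.642⁴/12 = 1.416×10^-2 in⁴
Effective length L_e = K·L = 0.7 × 118 = 82.60 in
P_cr = π²EI / L_e² = π² × 17500×10³ × 1.416×10^-2 / 82.60² = 358.4 lb

P_cr ≈ 0.358 kip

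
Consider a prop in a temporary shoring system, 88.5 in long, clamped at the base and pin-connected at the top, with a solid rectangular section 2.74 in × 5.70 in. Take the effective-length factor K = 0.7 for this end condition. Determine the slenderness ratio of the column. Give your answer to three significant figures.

λ ≈ 78.3

Buckling occurs about the weak axis: I_min = h·b³/12 with b = 2.74 in (the shorter side).
I_min = 5.70×2.74³/12 = 9.771 in⁴
A = 15.62 in²;  r_min = √(I/A) = √(9.771/15.62) = 0.7910 in
L_e = K·L = 0.7 × 88.5 = 61.95 in
λ = L_e / r_min = 61.950 / 0.7910 = 78.3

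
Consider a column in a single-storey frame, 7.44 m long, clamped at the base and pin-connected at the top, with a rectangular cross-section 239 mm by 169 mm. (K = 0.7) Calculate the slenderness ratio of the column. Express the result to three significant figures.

λ ≈ 107

For a rectangle r_min = b/√12 = 169/√12 = 48.79 mm
L_e = K·L = 0.7 × 7.44 m = 5.208 m = 5208.0 mm
λ = L_e / r_min = 5208.0 / 48.79 = 107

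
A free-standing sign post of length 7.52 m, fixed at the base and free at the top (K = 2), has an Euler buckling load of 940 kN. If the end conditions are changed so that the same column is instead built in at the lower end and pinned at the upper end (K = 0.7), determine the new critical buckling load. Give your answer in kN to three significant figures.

P_cr ∝ 1/K², so P_cr,new = P_cr,old × (K_old/K_new)² = 940 × (2/0.7)²
= 940 × 8.163 = 7670 kN

P_cr ≈ 7670 kN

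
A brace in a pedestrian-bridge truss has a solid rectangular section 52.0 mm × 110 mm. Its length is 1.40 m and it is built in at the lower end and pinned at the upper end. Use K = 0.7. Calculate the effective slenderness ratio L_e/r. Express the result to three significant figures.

Buckling occurs about the weak axis: I_min = h·b³/12 with b = 52.0 mm (the shorter side).
I_min = 110×52.0³/12 = 1.289×10^6 mm⁴
A = 5.720×10^3 mm²;  r_min = √(I/A) = √(1.289×10^6/5.720×10^3) = 15.01 mm
L_e = K·L = 0.7 × 1.40 m = 0.9800 m = 980.00 mm
λ = L_e / r_min = 980.00 / 15.01 = 65.3

λ ≈ 65.3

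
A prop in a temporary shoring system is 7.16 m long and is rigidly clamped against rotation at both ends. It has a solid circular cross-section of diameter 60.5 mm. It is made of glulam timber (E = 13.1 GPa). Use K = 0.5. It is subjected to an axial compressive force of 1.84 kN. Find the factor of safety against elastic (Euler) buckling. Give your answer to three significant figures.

n ≈ 3.61

I = πd⁴/64 = π×60.5⁴/64 = 6.576×10^5 mm⁴
I = 6.576×10^5 mm⁴ = 6.576×10^-7 m⁴
Effective length L_e = K·L = 0.5 × 7.16 = 3.580 m
P_cr = π²EI / L_e² = π² × 13.1×10⁹ × 6.576×10^-7 / 3.580² = 6.634×10^3 N
Factor of safety n = P_cr / P = 6.6343 / 1.84 = 3.61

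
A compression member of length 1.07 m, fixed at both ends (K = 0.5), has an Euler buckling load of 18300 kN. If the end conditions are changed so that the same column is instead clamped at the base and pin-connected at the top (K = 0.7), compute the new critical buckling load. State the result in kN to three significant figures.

P_cr ≈ 9340 kN

P_cr ∝ 1/K², so P_cr,new = P_cr,old × (K_old/K_new)² = 18300 × (0.5/0.7)²
= 18300 × 0.5102 = 9340 kN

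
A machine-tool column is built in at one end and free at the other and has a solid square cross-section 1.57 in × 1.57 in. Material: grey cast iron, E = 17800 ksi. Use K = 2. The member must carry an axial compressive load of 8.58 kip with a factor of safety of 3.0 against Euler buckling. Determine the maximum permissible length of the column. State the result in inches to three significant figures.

I = a⁴/12 = 1.57⁴/12 = 0.5063 in⁴
Required critical load P_cr = n·P = 3.0 × 8.58 = 25.74 kip = 2.574×10^4 lb
From P_cr = π²EI/(K·L)²:  L = (1/K)·√(π²EI/P_cr) = (1/2)·√(π²×1.78×10^7×0.5063/2.574×10^4)
L = 29.4 in

L_max ≈ 29.4 in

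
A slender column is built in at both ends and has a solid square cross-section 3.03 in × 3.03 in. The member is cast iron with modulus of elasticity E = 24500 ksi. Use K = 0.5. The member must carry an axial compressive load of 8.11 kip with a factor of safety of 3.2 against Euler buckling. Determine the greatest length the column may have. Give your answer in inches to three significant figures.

I = a⁴/12 = 3.03⁴/12 = 7.024 in⁴
Required critical load P_cr = n·P = 3.2 × 8.11 = 25.95 kip = 2.595×10^4 lb
From P_cr = π²EI/(K·L)²:  L = (1/K)·√(π²EI/P_cr) = (1/0.5)·√(π²×2.45×10^7×7.024/2.595×10^4)
L = 512 in

L_max ≈ 512 in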